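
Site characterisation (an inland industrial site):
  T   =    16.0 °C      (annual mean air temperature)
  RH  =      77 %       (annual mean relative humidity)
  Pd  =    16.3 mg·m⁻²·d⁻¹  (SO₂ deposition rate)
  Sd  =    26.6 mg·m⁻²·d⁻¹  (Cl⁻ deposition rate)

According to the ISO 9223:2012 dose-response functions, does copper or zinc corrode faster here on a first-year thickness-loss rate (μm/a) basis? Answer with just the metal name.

zinc

copper: f(T) = -0.080·(T−10) [T>10 °C] = -0.4800
  SO₂ term: 0.0053·16.3^0.26·exp(0.059·77-0.4800) = 0.6368
  Sd branch = 0.01025·Sd^0.27·e^(0.036·RH+0.049·T) = 0.8705 μm/a
  sum: 0.6368 + 0.8705 → r_corr = 1.507 μm/a
zinc: f(T) = -0.071·(T−10) [T>10 °C] = -0.4260
  SO₂ term: 0.0129·16.3^0.44·exp(0.046·77-0.4260) = 0.9936
  Sd branch = 0.0175·Sd^0.57·e^(0.008·RH+0.085·T) = 0.8192 μm/a
  r_corr = 0.9936 + 0.8192 = 1.813 μm/a
Ordering by μm/a: zinc (1.81) > copper (1.51)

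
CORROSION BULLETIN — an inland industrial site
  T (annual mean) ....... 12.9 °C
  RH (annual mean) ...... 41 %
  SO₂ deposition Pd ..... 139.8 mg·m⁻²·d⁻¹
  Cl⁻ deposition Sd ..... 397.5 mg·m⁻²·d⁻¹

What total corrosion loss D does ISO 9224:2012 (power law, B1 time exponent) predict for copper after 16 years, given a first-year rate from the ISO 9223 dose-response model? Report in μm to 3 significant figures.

D(16) = 3.78 μm

copper: T>10 °C ⇒ hinge -0.080·(12.9−10) = -0.2320
  SO₂ term: 0.0053·139.8^0.26·exp(0.059·41-0.2320) = 0.1706
  Sd branch = 0.01025·Sd^0.27·e^(0.036·RH+0.049·T) = 0.4247 μm/a
  sum: 0.1706 + 0.4247 → r_corr = 0.5953 μm/a
ISO 9224: D(t) = r_corr · t^b with b = 0.667 (copper, B1)
  D(16) = 0.5953 × 16^0.667 = 0.5953 × 6.355 = 3.783 μm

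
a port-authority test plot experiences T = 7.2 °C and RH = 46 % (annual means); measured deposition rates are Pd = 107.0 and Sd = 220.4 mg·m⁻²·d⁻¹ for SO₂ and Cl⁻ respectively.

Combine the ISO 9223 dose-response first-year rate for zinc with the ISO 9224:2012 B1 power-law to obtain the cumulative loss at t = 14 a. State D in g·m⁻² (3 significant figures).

D(14) = 108 g·m⁻²

zinc: T≤10 °C ⇒ hinge +0.038·(7.2−10) = -0.1064
  Pd branch = 0.0129·Pd^0.44·e^(0.046·RH+f) = 0.7521 μm/a
  Sd branch = 0.0175·Sd^0.57·e^(0.008·RH+0.085·T) = 1.01 μm/a
  sum: 0.7521 + 1.01 → r_corr = 1.762 μm/a
Power-law: D(14) = r_corr · 14^0.813
  D(14) = 1.762 × 14^0.813 = 1.762 × 8.547 = 15.06 μm
  Mass loss = 15.06 μm × 7.14 g/cm³ = 107.5 g·m⁻²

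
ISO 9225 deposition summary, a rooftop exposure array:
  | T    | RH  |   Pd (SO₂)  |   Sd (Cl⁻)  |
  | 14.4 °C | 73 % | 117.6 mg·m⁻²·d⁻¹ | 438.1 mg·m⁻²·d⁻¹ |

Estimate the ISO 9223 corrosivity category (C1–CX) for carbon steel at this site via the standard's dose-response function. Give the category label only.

C5

carbon steel: f(T) = -0.054·(T−10) [T>10 °C] = -0.2376
  Pd branch = 1.77·Pd^0.52·e^(0.02·RH+f) = 71.69 μm/a
  Sd branch = 0.102·Sd^0.62·e^(0.033·RH+0.04·T) = 87.65 μm/a
  sum: 71.69 + 87.65 → r_corr = 159.3 μm/a
ISO 9223 Table 2 (carbon steel): 80 < 159 ≤ 200 μm/a ⇒ C5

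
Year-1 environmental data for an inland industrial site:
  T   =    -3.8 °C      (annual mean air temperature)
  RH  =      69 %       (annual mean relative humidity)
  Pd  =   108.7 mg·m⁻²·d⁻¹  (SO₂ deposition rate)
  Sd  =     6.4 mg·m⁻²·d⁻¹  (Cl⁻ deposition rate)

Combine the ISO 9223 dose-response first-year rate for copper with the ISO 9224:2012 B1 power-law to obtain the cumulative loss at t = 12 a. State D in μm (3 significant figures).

copper: temperature factor f = +0.126·(-13.8) = -1.7388
  sulphur-dioxide contribution → 0.1847 μm/a
  chloride contribution → 0.1684 μm/a
  ⇒ r_corr(copper) = 0.3531 μm/a
Long-term exponent b (ISO 9224 Table 2, B1) = 0.667
  D(12) = 0.3531 × 12^0.667 = 0.3531 × 5.246 = 1.852 μm

D(12) = 1.85 μm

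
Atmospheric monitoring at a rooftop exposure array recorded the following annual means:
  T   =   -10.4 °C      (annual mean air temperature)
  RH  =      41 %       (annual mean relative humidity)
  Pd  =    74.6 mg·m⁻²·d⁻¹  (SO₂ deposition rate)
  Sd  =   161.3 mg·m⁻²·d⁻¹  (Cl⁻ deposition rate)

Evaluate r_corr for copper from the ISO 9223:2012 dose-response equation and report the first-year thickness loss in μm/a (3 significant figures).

r_corr = 0.120 μm/a

copper: T≤10 °C ⇒ hinge +0.126·(-10.4−10) = -2.5704
  sulphur-dioxide contribution → 0.01398 μm/a
  chloride contribution → 0.1063 μm/a
  total first-year rate 0.1203 μm/a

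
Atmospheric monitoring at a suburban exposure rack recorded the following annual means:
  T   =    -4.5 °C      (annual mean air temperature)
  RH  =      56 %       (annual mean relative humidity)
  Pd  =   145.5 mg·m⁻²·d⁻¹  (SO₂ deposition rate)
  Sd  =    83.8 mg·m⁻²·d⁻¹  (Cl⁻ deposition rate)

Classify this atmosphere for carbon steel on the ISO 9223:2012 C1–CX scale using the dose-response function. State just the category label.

carbon steel: temperature factor f = +0.150·(-14.5) = -2.1750
  Pd branch = 1.77·Pd^0.52·e^(0.02·RH+f) = 8.213 μm/a
  Cl⁻ term: 0.102·83.8^0.62·exp(0.033·56+0.04·-4.5) = 8.422
  r_corr = 8.213 + 8.422 = 16.63 μm/a
16.6 μm/a falls in (1.3, 25] for carbon steel → category C2

C2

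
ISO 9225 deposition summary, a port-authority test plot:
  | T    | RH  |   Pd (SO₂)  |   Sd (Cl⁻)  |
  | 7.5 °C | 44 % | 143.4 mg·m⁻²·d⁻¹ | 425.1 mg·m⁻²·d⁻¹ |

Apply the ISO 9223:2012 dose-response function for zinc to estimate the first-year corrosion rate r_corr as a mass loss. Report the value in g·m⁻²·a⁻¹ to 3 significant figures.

zinc: T≤10 °C ⇒ hinge +0.038·(7.5−10) = -0.0950
  sulphur-dioxide contribution → 0.7893 μm/a
  chloride contribution → 1.483 μm/a
  ⇒ r_corr(zinc) = 2.272 μm/a
Convert to mass loss: 2.272 μm/a × 7.14 g/cm³ = 16.22 g·m⁻²·a⁻¹

r_corr = 16.2 g·m⁻²·a⁻¹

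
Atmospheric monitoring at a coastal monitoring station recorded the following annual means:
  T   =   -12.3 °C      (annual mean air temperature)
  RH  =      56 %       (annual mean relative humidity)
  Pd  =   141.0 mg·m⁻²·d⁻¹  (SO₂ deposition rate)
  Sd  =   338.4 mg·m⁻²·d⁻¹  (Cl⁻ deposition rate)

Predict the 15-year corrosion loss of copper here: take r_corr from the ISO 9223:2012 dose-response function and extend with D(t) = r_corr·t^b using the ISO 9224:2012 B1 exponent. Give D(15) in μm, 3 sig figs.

D(15) = 1.43 μm

copper: temperature factor f = +0.126·(-22.3) = -2.8098
  SO₂ term: 0.0053·141.0^0.26·exp(0.059·56-2.8098) = 0.03146
  Cl⁻ term: 0.01025·338.4^0.27·exp(0.036·56+0.049·-12.3) = 0.203
  r_corr = 0.03146 + 0.203 = 0.2344 μm/a
Power-law: D(15) = r_corr · 15^0.667
  D(15) = 0.2344 × 15^0.667 = 0.2344 × 6.088 = 1.427 μm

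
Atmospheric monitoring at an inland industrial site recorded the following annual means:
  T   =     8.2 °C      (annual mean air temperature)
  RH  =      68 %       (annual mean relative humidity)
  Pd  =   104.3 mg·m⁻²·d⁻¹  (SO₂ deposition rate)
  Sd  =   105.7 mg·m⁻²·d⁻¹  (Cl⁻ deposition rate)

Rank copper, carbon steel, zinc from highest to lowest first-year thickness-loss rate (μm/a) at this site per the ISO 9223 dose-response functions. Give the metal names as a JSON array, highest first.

copper: f(T) = +0.126·(T−10) [T≤10 °C] = -0.2268
  Pd branch = 0.0053·Pd^0.26·e^(0.059·RH+f) = 0.7815 μm/a
  Cl⁻ term: 0.01025·105.7^0.27·exp(0.036·68+0.049·8.2) = 0.6236
  r_corr = 0.7815 + 0.6236 = 1.405 μm/a
carbon steel: temperature factor f = +0.150·(-1.8) = -0.2700
  Pd branch = 1.77·Pd^0.52·e^(0.02·RH+f) = 59 μm/a
  Sd branch = 0.102·Sd^0.62·e^(0.033·RH+0.04·T) = 24.02 μm/a
  sum: 59 + 24.02 → r_corr = 83.02 μm/a
zinc: temperature factor f = +0.038·(-1.8) = -0.0684
  Pd branch = 0.0129·Pd^0.44·e^(0.046·RH+f) = 2.125 μm/a
  Cl⁻ term: 0.0175·105.7^0.57·exp(0.008·68+0.085·8.2) = 0.8624
  sum: 2.125 + 0.8624 → r_corr = 2.988 μm/a
Ordering by μm/a: carbon steel (83) > zinc (2.99) > copper (1.41)

["carbon steel", "zinc", "copper"]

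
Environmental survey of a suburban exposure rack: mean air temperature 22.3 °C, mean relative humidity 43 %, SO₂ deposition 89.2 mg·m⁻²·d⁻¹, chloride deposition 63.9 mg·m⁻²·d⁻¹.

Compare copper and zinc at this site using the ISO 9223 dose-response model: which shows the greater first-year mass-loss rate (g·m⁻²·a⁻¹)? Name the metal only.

copper: T>10 °C ⇒ hinge -0.080·(22.3−10) = -0.9840
  Pd branch = 0.0053·Pd^0.26·e^(0.059·RH+f) = 0.08051 μm/a
  Cl⁻ term: 0.01025·63.9^0.27·exp(0.036·43+0.049·22.3) = 0.4416
  r_corr = 0.08051 + 0.4416 = 0.5221 μm/a
  mass loss = 0.5221 μm/a × 8.96 g/cm³ = 4.678 g·m⁻²·a⁻¹
zinc: T>10 °C ⇒ hinge -0.071·(22.3−10) = -0.8733
  Pd branch = 0.0129·Pd^0.44·e^(0.046·RH+f) = 0.2809 μm/a
  Cl⁻ term: 0.0175·63.9^0.57·exp(0.008·43+0.085·22.3) = 1.757
  sum: 0.2809 + 1.757 → r_corr = 2.038 μm/a
  mass loss = 2.038 μm/a × 7.14 g/cm³ = 14.55 g·m⁻²·a⁻¹
Ordering by g·m⁻²·a⁻¹: zinc (14.6) > copper (4.68)

zinc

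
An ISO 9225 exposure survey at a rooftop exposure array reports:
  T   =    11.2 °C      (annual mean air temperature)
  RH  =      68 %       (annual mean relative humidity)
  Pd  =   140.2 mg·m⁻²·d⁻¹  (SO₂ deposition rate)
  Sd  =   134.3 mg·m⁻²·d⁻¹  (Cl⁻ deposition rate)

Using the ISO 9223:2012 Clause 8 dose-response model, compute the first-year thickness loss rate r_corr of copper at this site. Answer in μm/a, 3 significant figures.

copper: f(T) = -0.080·(T−10) [T>10 °C] = -0.0960
  sulphur-dioxide contribution → 0.9619 μm/a
  chloride contribution → 0.7705 μm/a
  ⇒ r_corr(copper) = 1.732 μm/a

r_corr = 1.73 μm/a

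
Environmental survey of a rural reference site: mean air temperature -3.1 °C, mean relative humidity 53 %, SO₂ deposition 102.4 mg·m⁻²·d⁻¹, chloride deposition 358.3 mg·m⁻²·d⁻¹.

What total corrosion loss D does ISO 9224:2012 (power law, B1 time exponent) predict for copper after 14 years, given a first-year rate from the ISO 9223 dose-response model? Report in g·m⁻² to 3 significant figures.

D(14) = 19.2 g·m⁻²

copper: T≤10 °C ⇒ hinge +0.126·(-3.1−10) = -1.6506
  SO₂ term: 0.0053·102.4^0.26·exp(0.059·53-1.6506) = 0.07729
  Sd branch = 0.01025·Sd^0.27·e^(0.036·RH+0.049·T) = 0.2904 μm/a
  r_corr = 0.07729 + 0.2904 = 0.3677 μm/a
Power-law: D(14) = r_corr · 14^0.667
  D(14) = 0.3677 × 14^0.667 = 0.3677 × 5.814 = 2.138 μm
  Mass loss = 2.138 μm × 8.96 g/cm³ = 19.16 g·m⁻²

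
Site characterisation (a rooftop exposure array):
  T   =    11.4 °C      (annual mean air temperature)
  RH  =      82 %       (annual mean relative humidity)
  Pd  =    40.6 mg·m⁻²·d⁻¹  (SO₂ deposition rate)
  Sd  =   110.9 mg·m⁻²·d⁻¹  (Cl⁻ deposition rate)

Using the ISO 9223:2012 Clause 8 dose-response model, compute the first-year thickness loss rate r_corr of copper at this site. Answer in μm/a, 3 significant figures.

copper: T>10 °C ⇒ hinge -0.080·(11.4−10) = -0.1120
  Pd branch = 0.0053·Pd^0.26·e^(0.059·RH+f) = 1.567 μm/a
  Sd branch = 0.01025·Sd^0.27·e^(0.036·RH+0.049·T) = 1.223 μm/a
  sum: 1.567 + 1.223 → r_corr = 2.79 μm/a

r_corr = 2.79 μm/a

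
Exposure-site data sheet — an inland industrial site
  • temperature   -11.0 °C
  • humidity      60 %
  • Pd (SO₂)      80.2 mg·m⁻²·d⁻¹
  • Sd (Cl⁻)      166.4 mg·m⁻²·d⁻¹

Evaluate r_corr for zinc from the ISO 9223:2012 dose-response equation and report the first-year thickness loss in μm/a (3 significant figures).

r_corr = 0.837 μm/a

zinc: f(T) = +0.038·(T−10) [T≤10 °C] = -0.7980
  sulphur-dioxide contribution → 0.6317 μm/a
  chloride contribution → 0.2049 μm/a
  ⇒ r_corr(zinc) = 0.8366 μm/a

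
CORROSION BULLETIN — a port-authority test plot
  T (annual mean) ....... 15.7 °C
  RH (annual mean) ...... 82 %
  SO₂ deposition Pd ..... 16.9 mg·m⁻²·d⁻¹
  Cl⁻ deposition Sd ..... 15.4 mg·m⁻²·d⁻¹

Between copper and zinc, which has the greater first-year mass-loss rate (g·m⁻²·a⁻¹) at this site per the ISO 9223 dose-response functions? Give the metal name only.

copper

copper: f(T) = -0.080·(T−10) [T>10 °C] = -0.4560
  SO₂ term: 0.0053·16.9^0.26·exp(0.059·82-0.4560) = 0.8843
  Sd branch = 0.01025·Sd^0.27·e^(0.036·RH+0.049·T) = 0.8861 μm/a
  r_corr = 0.8843 + 0.8861 = 1.77 μm/a
  mass loss = 1.77 μm/a × 8.96 g/cm³ = 15.86 g·m⁻²·a⁻¹
zinc: T>10 °C ⇒ hinge -0.071·(15.7−10) = -0.4047
  SO₂ term: 0.0129·16.9^0.44·exp(0.046·82-0.4047) = 1.298
  Cl⁻ term: 0.0175·15.4^0.57·exp(0.008·82+0.085·15.7) = 0.6087
  sum: 1.298 + 0.6087 → r_corr = 1.907 μm/a
  mass loss = 1.907 μm/a × 7.14 g/cm³ = 13.61 g·m⁻²·a⁻¹
Ordering by g·m⁻²·a⁻¹: copper (15.9) > zinc (13.6)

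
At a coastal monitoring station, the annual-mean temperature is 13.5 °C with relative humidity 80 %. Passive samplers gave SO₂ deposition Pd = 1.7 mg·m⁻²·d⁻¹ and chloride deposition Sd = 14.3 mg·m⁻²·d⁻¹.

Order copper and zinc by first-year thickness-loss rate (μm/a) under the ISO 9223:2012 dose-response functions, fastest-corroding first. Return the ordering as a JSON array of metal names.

copper: f(T) = -0.080·(T−10) [T>10 °C] = -0.2800
  Pd branch = 0.0053·Pd^0.26·e^(0.059·RH+f) = 0.5158 μm/a
  Sd branch = 0.01025·Sd^0.27·e^(0.036·RH+0.049·T) = 0.7256 μm/a
  sum: 0.5158 + 0.7256 → r_corr = 1.241 μm/a
zinc: f(T) = -0.071·(T−10) [T>10 °C] = -0.2485
  Pd branch = 0.0129·Pd^0.44·e^(0.046·RH+f) = 0.5038 μm/a
  Cl⁻ term: 0.0175·14.3^0.57·exp(0.008·80+0.085·13.5) = 0.4763
  sum: 0.5038 + 0.4763 → r_corr = 0.9801 μm/a
Ordering by μm/a: copper (1.24) > zinc (0.98)

["copper", "zinc"]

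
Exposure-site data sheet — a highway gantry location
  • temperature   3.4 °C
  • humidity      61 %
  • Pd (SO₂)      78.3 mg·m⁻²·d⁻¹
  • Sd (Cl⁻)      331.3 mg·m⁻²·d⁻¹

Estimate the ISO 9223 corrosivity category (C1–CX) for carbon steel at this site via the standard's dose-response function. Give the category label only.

C4

carbon steel: f(T) = +0.150·(T−10) [T≤10 °C] = -0.9900
  Pd branch = 1.77·Pd^0.52·e^(0.02·RH+f) = 21.51 μm/a
  Sd branch = 0.102·Sd^0.62·e^(0.033·RH+0.04·T) = 31.95 μm/a
  r_corr = 21.51 + 31.95 = 53.46 μm/a
Category bounds: 50…80 μm/a bracket r_corr ⇒ C4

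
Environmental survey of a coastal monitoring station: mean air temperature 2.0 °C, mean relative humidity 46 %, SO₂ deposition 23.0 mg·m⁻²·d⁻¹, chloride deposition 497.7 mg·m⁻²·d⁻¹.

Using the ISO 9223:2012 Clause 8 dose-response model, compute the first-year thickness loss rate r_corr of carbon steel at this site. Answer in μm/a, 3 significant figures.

carbon steel: T≤10 °C ⇒ hinge +0.150·(2.0−10) = -1.2000
  Pd branch = 1.77·Pd^0.52·e^(0.02·RH+f) = 6.831 μm/a
  Sd branch = 0.102·Sd^0.62·e^(0.033·RH+0.04·T) = 23.7 μm/a
  r_corr = 6.831 + 23.7 = 30.53 μm/a

r_corr = 30.5 μm/a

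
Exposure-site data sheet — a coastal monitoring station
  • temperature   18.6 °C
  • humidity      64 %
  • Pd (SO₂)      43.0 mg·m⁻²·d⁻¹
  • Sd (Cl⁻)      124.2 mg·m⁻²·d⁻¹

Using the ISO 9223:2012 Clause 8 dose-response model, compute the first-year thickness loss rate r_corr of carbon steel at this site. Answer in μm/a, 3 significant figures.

r_corr = 63.5 μm/a

carbon steel: T>10 °C ⇒ hinge -0.054·(18.6−10) = -0.4644
  sulphur-dioxide contribution → 28.29 μm/a
  chloride contribution → 35.26 μm/a
  total first-year rate 63.55 μm/a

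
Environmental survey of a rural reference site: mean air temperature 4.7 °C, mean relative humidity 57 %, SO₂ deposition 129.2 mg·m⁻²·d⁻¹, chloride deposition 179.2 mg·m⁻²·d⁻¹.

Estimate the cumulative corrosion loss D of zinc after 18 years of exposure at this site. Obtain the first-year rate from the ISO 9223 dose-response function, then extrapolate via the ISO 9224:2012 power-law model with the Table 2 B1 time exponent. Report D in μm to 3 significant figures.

zinc: f(T) = +0.038·(T−10) [T≤10 °C] = -0.2014
  Pd branch = 0.0129·Pd^0.44·e^(0.046·RH+f) = 1.233 μm/a
  Cl⁻ term: 0.0175·179.2^0.57·exp(0.008·57+0.085·4.7) = 0.7925
  r_corr = 1.233 + 0.7925 = 2.025 μm/a
ISO 9224: D(t) = r_corr · t^b with b = 0.813 (zinc, B1)
  D(18) = 2.025 × 18^0.813 = 2.025 × 10.48 = 21.23 μm

D(18) = 21.2 μm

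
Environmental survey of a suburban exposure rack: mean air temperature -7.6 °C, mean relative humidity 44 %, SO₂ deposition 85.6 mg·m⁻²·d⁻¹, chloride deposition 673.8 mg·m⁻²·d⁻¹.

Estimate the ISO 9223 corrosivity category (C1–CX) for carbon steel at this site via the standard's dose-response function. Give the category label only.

C2

carbon steel: f(T) = +0.150·(T−10) [T≤10 °C] = -2.6400
  Pd branch = 1.77·Pd^0.52·e^(0.02·RH+f) = 3.08 μm/a
  Sd branch = 0.102·Sd^0.62·e^(0.033·RH+0.04·T) = 18.23 μm/a
  r_corr = 3.08 + 18.23 = 21.31 μm/a
Category bounds: 1.3…25 μm/a bracket r_corr ⇒ C2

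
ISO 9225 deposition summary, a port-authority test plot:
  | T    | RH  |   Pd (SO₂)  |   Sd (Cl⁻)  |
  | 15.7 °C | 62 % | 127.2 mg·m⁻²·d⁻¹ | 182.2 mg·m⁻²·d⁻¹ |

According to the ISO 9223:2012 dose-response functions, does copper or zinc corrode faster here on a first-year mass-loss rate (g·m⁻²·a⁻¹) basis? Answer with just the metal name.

copper: f(T) = -0.080·(T−10) [T>10 °C] = -0.4560
  SO₂ term: 0.0053·127.2^0.26·exp(0.059·62-0.4560) = 0.4593
  Sd branch = 0.01025·Sd^0.27·e^(0.036·RH+0.049·T) = 0.8405 μm/a
  r_corr = 0.4593 + 0.8405 = 1.3 μm/a
  mass loss = 1.3 μm/a × 8.96 g/cm³ = 11.65 g·m⁻²·a⁻¹
zinc: f(T) = -0.071·(T−10) [T>10 °C] = -0.4047
  Pd branch = 0.0129·Pd^0.44·e^(0.046·RH+f) = 1.257 μm/a
  Cl⁻ term: 0.0175·182.2^0.57·exp(0.008·62+0.085·15.7) = 2.121
  r_corr = 1.257 + 2.121 = 3.378 μm/a
  mass loss = 3.378 μm/a × 7.14 g/cm³ = 24.12 g·m⁻²·a⁻¹
Ordering by g·m⁻²·a⁻¹: zinc (24.1) > copper (11.6)

zinc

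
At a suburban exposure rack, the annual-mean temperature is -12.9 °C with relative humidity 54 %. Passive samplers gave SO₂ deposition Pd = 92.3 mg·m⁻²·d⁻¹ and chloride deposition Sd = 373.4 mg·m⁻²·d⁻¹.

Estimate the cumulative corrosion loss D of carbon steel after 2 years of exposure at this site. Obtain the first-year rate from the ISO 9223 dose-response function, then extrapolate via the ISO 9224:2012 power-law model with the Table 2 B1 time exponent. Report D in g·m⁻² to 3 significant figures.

carbon steel: f(T) = +0.150·(T−10) [T≤10 °C] = -3.4350
  SO₂ term: 1.77·92.3^0.52·exp(0.02·54-3.4350) = 1.767
  Sd branch = 0.102·Sd^0.62·e^(0.033·RH+0.04·T) = 14.23 μm/a
  r_corr = 1.767 + 14.23 = 16 μm/a
Power-law: D(2) = r_corr · 2^0.523
  D(2) = 16 × 2^0.523 = 16 × 1.437 = 22.98 μm
  Mass loss = 22.98 μm × 7.85 g/cm³ = 180.4 g·m⁻²

D(2) = 180 g·m⁻²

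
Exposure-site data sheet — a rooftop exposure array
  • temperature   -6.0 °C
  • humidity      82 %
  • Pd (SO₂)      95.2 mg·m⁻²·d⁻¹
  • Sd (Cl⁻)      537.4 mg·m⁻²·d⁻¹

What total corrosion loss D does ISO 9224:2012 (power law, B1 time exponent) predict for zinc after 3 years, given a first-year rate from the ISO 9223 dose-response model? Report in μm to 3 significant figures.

zinc: T≤10 °C ⇒ hinge +0.038·(-6.0−10) = -0.6080
  sulphur-dioxide contribution → 2.266 μm/a
  chloride contribution → 0.729 μm/a
  ⇒ r_corr(zinc) = 2.995 μm/a
ISO 9224: D(t) = r_corr · t^b with b = 0.813 (zinc, B1)
  D(3) = 2.995 × 3^0.813 = 2.995 × 2.443 = 7.317 μm

D(3) = 7.32 μm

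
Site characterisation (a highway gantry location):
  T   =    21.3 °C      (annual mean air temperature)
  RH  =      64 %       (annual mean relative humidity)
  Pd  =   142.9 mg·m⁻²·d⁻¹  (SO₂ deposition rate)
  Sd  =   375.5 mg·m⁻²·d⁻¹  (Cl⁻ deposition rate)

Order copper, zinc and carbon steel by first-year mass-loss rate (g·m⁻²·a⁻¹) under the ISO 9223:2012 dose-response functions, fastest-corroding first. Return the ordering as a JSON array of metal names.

copper: T>10 °C ⇒ hinge -0.080·(21.3−10) = -0.9040
  sulphur-dioxide contribution → 0.3403 μm/a
  chloride contribution → 1.445 μm/a
  total first-year rate 1.785 μm/a
  mass loss = 1.785 μm/a × 8.96 g/cm³ = 15.99 g·m⁻²·a⁻¹
zinc: T>10 °C ⇒ hinge -0.071·(21.3−10) = -0.8023
  sulphur-dioxide contribution → 0.9748 μm/a
  chloride contribution → 5.239 μm/a
  ⇒ r_corr(zinc) = 6.213 μm/a
  mass loss = 6.213 μm/a × 7.14 g/cm³ = 44.36 g·m⁻²·a⁻¹
carbon steel: T>10 °C ⇒ hinge -0.054·(21.3−10) = -0.6102
  sulphur-dioxide contribution → 45.65 μm/a
  chloride contribution → 78 μm/a
  ⇒ r_corr(carbon steel) = 123.7 μm/a
  mass loss = 123.7 μm/a × 7.85 g/cm³ = 970.7 g·m⁻²·a⁻¹
Ordering by g·m⁻²·a⁻¹: carbon steel (971) > zinc (44.4) > copper (16)

["carbon steel", "zinc", "copper"]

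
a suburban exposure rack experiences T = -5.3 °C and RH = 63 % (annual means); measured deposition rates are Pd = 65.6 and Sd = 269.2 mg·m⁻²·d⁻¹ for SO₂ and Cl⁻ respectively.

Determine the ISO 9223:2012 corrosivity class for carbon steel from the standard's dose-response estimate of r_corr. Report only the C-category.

C3

carbon steel: f(T) = +0.150·(T−10) [T≤10 °C] = -2.2950
  SO₂ term: 1.77·65.6^0.52·exp(0.02·63-2.2950) = 5.537
  Cl⁻ term: 0.102·269.2^0.62·exp(0.033·63+0.04·-5.3) = 21.19
  r_corr = 5.537 + 21.19 = 26.72 μm/a
26.7 μm/a falls in (25, 50] for carbon steel → category C3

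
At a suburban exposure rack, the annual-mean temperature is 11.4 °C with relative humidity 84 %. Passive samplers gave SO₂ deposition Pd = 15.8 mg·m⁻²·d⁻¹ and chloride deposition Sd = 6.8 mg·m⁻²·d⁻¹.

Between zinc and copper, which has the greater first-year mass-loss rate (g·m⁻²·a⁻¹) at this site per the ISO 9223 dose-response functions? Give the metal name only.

copper

zinc: temperature factor f = -0.071·(1.4) = -0.0994
  sulphur-dioxide contribution → 1.875 μm/a
  chloride contribution → 0.2693 μm/a
  ⇒ r_corr(zinc) = 2.144 μm/a
  mass loss = 2.144 μm/a × 7.14 g/cm³ = 15.31 g·m⁻²·a⁻¹
copper: T>10 °C ⇒ hinge -0.080·(11.4−10) = -0.1120
  sulphur-dioxide contribution → 1.379 μm/a
  chloride contribution → 0.6186 μm/a
  ⇒ r_corr(copper) = 1.998 μm/a
  mass loss = 1.998 μm/a × 8.96 g/cm³ = 17.9 g·m⁻²·a⁻¹
Ordering by g·m⁻²·a⁻¹: copper (17.9) > zinc (15.3)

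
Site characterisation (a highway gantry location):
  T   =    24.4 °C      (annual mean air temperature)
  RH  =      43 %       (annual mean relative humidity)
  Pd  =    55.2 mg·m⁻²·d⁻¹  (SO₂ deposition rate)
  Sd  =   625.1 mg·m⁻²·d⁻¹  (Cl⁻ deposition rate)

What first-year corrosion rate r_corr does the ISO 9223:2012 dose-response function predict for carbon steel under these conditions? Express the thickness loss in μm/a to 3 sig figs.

r_corr = 76.0 μm/a

carbon steel: T>10 °C ⇒ hinge -0.054·(24.4−10) = -0.7776
  sulphur-dioxide contribution → 15.47 μm/a
  chloride contribution → 60.57 μm/a
  ⇒ r_corr(carbon steel) = 76.04 μm/a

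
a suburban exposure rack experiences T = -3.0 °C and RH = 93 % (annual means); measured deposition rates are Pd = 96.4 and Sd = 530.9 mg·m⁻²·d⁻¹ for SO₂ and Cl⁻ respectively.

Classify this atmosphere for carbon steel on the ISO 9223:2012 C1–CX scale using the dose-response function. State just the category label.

C5

carbon steel: temperature factor f = +0.150·(-13.0) = -1.9500
  Pd branch = 1.77·Pd^0.52·e^(0.02·RH+f) = 17.4 μm/a
  Sd branch = 0.102·Sd^0.62·e^(0.033·RH+0.04·T) = 95.25 μm/a
  r_corr = 17.4 + 95.25 = 112.6 μm/a
113 μm/a falls in (80, 200] for carbon steel → category C5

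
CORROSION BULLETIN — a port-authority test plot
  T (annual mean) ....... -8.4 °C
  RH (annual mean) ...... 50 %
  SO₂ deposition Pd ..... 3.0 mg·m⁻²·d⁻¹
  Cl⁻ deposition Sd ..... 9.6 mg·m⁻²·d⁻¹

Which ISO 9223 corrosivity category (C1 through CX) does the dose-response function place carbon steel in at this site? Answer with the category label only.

C2

carbon steel: T≤10 °C ⇒ hinge +0.150·(-8.4−10) = -2.7600
  Pd branch = 1.77·Pd^0.52·e^(0.02·RH+f) = 0.5392 μm/a
  Cl⁻ term: 0.102·9.6^0.62·exp(0.033·50+0.04·-8.4) = 1.543
  r_corr = 0.5392 + 1.543 = 2.082 μm/a
2.08 μm/a falls in (1.3, 25] for carbon steel → category C2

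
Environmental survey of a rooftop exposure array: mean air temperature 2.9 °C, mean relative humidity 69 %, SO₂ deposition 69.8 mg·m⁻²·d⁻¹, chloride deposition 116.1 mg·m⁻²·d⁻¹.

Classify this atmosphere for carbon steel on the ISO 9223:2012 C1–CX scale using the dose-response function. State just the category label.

carbon steel: T≤10 °C ⇒ hinge +0.150·(2.9−10) = -1.0650
  sulphur-dioxide contribution → 22.06 μm/a
  chloride contribution → 21.28 μm/a
  ⇒ r_corr(carbon steel) = 43.34 μm/a
ISO 9223 Table 2 (carbon steel): 25 < 43.3 ≤ 50 μm/a ⇒ C3

C3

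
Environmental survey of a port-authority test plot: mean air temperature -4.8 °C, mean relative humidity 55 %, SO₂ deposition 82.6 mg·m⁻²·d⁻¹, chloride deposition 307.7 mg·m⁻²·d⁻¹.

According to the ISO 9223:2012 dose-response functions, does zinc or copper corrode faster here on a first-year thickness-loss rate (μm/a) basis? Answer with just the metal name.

zinc: temperature factor f = +0.038·(-14.8) = -0.5624
  Pd branch = 0.0129·Pd^0.44·e^(0.046·RH+f) = 0.6435 μm/a
  Cl⁻ term: 0.0175·307.7^0.57·exp(0.008·55+0.085·-4.8) = 0.4733
  sum: 0.6435 + 0.4733 → r_corr = 1.117 μm/a
copper: temperature factor f = +0.126·(-14.8) = -1.8648
  SO₂ term: 0.0053·82.6^0.26·exp(0.059·55-1.8648) = 0.06639
  Sd branch = 0.01025·Sd^0.27·e^(0.036·RH+0.049·T) = 0.2756 μm/a
  sum: 0.06639 + 0.2756 → r_corr = 0.342 μm/a
Ordering by μm/a: zinc (1.12) > copper (0.342)

zinc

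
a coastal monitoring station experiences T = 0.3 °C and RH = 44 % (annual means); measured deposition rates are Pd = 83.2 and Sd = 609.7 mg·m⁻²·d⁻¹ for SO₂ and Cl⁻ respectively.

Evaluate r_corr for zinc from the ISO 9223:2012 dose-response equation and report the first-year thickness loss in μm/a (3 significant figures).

zinc: temperature factor f = +0.038·(-9.7) = -0.3686
  SO₂ term: 0.0129·83.2^0.44·exp(0.046·44-0.3686) = 0.4725
  Sd branch = 0.0175·Sd^0.57·e^(0.008·RH+0.085·T) = 0.9874 μm/a
  sum: 0.4725 + 0.9874 → r_corr = 1.46 μm/a

r_corr = 1.46 μm/a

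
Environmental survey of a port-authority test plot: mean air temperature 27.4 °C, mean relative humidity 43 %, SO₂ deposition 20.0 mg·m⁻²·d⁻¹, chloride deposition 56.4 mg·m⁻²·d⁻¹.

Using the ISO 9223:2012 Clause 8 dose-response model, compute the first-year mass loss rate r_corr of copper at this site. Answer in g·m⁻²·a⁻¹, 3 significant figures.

copper: f(T) = -0.080·(T−10) [T>10 °C] = -1.3920
  Pd branch = 0.0053·Pd^0.26·e^(0.059·RH+f) = 0.03629 μm/a
  Cl⁻ term: 0.01025·56.4^0.27·exp(0.036·43+0.049·27.4) = 0.5482
  sum: 0.03629 + 0.5482 → r_corr = 0.5845 μm/a
Convert to mass loss: 0.5845 μm/a × 8.96 g/cm³ = 5.237 g·m⁻²·a⁻¹

r_corr = 5.24 g·m⁻²·a⁻¹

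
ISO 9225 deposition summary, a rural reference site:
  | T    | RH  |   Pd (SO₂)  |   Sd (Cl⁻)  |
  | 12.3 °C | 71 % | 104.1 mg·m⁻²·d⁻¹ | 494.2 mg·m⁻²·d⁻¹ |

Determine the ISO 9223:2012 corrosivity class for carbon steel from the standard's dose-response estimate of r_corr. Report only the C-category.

C5

carbon steel: temperature factor f = -0.054·(2.3) = -0.1242
  SO₂ term: 1.77·104.1^0.52·exp(0.02·71-0.1242) = 72.41
  Cl⁻ term: 0.102·494.2^0.62·exp(0.033·71+0.04·12.3) = 81.29
  r_corr = 72.41 + 81.29 = 153.7 μm/a
154 μm/a falls in (80, 200] for carbon steel → category C5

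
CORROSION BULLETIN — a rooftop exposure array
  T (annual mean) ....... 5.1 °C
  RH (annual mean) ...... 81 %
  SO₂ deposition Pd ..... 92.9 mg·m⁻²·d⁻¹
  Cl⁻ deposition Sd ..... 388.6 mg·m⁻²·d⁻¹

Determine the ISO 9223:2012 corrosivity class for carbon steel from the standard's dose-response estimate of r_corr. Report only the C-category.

carbon steel: temperature factor f = +0.150·(-4.9) = -0.7350
  SO₂ term: 1.77·92.9^0.52·exp(0.02·81-0.7350) = 45.26
  Sd branch = 0.102·Sd^0.62·e^(0.033·RH+0.04·T) = 73.04 μm/a
  sum: 45.26 + 73.04 → r_corr = 118.3 μm/a
118 μm/a falls in (80, 200] for carbon steel → category C5

C5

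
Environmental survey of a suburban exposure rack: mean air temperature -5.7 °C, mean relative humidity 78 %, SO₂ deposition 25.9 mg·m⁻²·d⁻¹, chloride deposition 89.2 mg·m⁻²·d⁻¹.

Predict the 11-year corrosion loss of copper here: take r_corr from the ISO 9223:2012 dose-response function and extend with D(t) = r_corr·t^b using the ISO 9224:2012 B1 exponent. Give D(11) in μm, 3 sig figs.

D(11) = 2.98 μm

copper: temperature factor f = +0.126·(-15.7) = -1.9782
  Pd branch = 0.0053·Pd^0.26·e^(0.059·RH+f) = 0.1703 μm/a
  Cl⁻ term: 0.01025·89.2^0.27·exp(0.036·78+0.049·-5.7) = 0.432
  sum: 0.1703 + 0.432 → r_corr = 0.6023 μm/a
Long-term exponent b (ISO 9224 Table 2, B1) = 0.667
  D(11) = 0.6023 × 11^0.667 = 0.6023 × 4.95 = 2.982 μm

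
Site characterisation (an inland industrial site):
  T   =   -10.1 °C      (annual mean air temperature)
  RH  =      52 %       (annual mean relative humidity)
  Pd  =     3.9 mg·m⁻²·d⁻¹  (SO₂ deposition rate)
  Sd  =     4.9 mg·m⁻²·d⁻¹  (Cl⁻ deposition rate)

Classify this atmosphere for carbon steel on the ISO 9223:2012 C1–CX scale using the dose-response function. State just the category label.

carbon steel: f(T) = +0.150·(T−10) [T≤10 °C] = -3.0150
  SO₂ term: 1.77·3.9^0.52·exp(0.02·52-3.0150) = 0.4984
  Sd branch = 0.102·Sd^0.62·e^(0.033·RH+0.04·T) = 1.015 μm/a
  sum: 0.4984 + 1.015 → r_corr = 1.513 μm/a
1.51 μm/a falls in (1.3, 25] for carbon steel → category C2

C2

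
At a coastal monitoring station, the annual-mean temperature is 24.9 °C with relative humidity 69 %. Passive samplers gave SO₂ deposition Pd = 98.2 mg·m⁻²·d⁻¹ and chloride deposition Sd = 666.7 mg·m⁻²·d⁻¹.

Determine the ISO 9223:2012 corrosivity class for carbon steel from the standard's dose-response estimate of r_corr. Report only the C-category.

C5

carbon steel: f(T) = -0.054·(T−10) [T>10 °C] = -0.8046
  sulphur-dioxide contribution → 34.18 μm/a
  chloride contribution → 151.7 μm/a
  ⇒ r_corr(carbon steel) = 185.8 μm/a
ISO 9223 Table 2 (carbon steel): 80 < 186 ≤ 200 μm/a ⇒ C5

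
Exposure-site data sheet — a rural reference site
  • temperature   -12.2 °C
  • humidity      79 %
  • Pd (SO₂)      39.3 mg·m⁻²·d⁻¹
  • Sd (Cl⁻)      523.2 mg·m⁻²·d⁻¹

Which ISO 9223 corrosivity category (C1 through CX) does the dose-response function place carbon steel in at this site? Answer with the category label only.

C3

carbon steel: temperature factor f = +0.150·(-22.2) = -3.3300
  SO₂ term: 1.77·39.3^0.52·exp(0.02·79-3.3300) = 2.075
  Sd branch = 0.102·Sd^0.62·e^(0.033·RH+0.04·T) = 41.16 μm/a
  r_corr = 2.075 + 41.16 = 43.23 μm/a
43.2 μm/a falls in (25, 50] for carbon steel → category C3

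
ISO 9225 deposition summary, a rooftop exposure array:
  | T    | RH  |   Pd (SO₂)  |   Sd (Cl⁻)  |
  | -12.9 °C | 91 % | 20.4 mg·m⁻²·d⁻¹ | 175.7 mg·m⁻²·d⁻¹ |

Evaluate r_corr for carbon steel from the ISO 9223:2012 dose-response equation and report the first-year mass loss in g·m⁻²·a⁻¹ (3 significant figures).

carbon steel: T≤10 °C ⇒ hinge +0.150·(-12.9−10) = -3.4350
  sulphur-dioxide contribution → 1.689 μm/a
  chloride contribution → 30.23 μm/a
  total first-year rate 31.92 μm/a
Convert to mass loss: 31.92 μm/a × 7.85 g/cm³ = 250.6 g·m⁻²·a⁻¹

r_corr = 251 g·m⁻²·a⁻¹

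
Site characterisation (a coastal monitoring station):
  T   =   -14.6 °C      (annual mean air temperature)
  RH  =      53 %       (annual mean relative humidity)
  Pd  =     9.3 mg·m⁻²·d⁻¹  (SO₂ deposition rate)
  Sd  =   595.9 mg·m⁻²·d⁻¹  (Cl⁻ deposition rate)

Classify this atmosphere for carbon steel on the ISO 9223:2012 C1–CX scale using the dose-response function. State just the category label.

carbon steel: T≤10 °C ⇒ hinge +0.150·(-14.6−10) = -3.6900
  SO₂ term: 1.77·9.3^0.52·exp(0.02·53-3.6900) = 0.4068
  Cl⁻ term: 0.102·595.9^0.62·exp(0.033·53+0.04·-14.6) = 17.19
  sum: 0.4068 + 17.19 → r_corr = 17.59 μm/a
Category bounds: 1.3…25 μm/a bracket r_corr ⇒ C2

C2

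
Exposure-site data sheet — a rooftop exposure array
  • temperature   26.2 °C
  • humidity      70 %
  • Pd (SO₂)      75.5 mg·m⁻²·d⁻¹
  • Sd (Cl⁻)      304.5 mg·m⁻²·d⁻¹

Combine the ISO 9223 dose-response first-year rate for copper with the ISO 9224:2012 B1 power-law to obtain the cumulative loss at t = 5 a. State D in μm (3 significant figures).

D(5) = 7.11 μm

copper: f(T) = -0.080·(T−10) [T>10 °C] = -1.2960
  sulphur-dioxide contribution → 0.2775 μm/a
  chloride contribution → 2.154 μm/a
  ⇒ r_corr(copper) = 2.432 μm/a
ISO 9224: D(t) = r_corr · t^b with b = 0.667 (copper, B1)
  D(5) = 2.432 × 5^0.667 = 2.432 × 2.926 = 7.114 μm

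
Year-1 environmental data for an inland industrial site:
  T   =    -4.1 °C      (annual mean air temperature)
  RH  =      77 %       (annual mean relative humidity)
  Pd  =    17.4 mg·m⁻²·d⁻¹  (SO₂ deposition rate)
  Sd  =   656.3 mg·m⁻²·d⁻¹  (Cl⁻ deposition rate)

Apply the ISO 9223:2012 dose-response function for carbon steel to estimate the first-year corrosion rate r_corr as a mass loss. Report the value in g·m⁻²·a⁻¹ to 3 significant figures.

r_corr = 516 g·m⁻²·a⁻¹

carbon steel: f(T) = +0.150·(T−10) [T≤10 °C] = -2.1150
  sulphur-dioxide contribution → 4.399 μm/a
  chloride contribution → 61.31 μm/a
  ⇒ r_corr(carbon steel) = 65.71 μm/a
Convert to mass loss: 65.71 μm/a × 7.85 g/cm³ = 515.8 g·m⁻²·a⁻¹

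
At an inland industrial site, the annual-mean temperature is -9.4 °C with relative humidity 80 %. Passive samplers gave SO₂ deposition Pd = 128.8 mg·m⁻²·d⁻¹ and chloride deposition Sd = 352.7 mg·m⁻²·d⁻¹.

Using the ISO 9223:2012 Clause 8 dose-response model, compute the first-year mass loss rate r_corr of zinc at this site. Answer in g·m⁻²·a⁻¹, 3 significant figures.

zinc: T≤10 °C ⇒ hinge +0.038·(-9.4−10) = -0.7372
  SO₂ term: 0.0129·128.8^0.44·exp(0.046·80-0.7372) = 2.075
  Cl⁻ term: 0.0175·352.7^0.57·exp(0.008·80+0.085·-9.4) = 0.4227
  r_corr = 2.075 + 0.4227 = 2.498 μm/a
Convert to mass loss: 2.498 μm/a × 7.14 g/cm³ = 17.83 g·m⁻²·a⁻¹

r_corr = 17.8 g·m⁻²·a⁻¹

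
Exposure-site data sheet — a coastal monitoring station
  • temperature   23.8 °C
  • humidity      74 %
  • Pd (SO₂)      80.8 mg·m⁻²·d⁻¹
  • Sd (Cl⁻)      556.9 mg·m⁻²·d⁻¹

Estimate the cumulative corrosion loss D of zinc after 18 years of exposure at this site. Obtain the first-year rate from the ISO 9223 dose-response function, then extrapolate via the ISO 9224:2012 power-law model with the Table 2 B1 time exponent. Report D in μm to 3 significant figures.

D(18) = 103 μm

zinc: f(T) = -0.071·(T−10) [T>10 °C] = -0.9798
  sulphur-dioxide contribution → 1.006 μm/a
  chloride contribution → 8.786 μm/a
  total first-year rate 9.793 μm/a
Long-term exponent b (ISO 9224 Table 2, B1) = 0.813
  D(18) = 9.793 × 18^0.813 = 9.793 × 10.48 = 102.7 μm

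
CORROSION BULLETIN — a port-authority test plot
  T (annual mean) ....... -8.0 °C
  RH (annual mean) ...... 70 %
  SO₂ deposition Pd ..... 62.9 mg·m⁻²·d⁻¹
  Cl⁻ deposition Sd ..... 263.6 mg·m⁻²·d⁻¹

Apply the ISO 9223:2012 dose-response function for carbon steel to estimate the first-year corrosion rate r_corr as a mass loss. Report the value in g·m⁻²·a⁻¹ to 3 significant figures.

carbon steel: T≤10 °C ⇒ hinge +0.150·(-8.0−10) = -2.7000
  SO₂ term: 1.77·62.9^0.52·exp(0.02·70-2.7000) = 4.156
  Cl⁻ term: 0.102·263.6^0.62·exp(0.033·70+0.04·-8.0) = 23.65
  r_corr = 4.156 + 23.65 = 27.81 μm/a
Convert to mass loss: 27.81 μm/a × 7.85 g/cm³ = 218.3 g·m⁻²·a⁻¹

r_corr = 218 g·m⁻²·a⁻¹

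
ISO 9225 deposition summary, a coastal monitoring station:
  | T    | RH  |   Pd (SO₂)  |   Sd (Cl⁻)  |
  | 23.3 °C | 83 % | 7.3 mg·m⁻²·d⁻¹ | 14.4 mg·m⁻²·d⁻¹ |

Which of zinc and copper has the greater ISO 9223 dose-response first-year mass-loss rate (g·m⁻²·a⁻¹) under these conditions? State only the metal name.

zinc: f(T) = -0.071·(T−10) [T>10 °C] = -0.9443
  sulphur-dioxide contribution → 0.5476 μm/a
  chloride contribution → 1.127 μm/a
  total first-year rate 1.674 μm/a
  mass loss = 1.674 μm/a × 7.14 g/cm³ = 11.95 g·m⁻²·a⁻¹
copper: temperature factor f = -0.080·(13.3) = -1.0640
  sulphur-dioxide contribution → 0.4106 μm/a
  chloride contribution → 1.309 μm/a
  ⇒ r_corr(copper) = 1.72 μm/a
  mass loss = 1.72 μm/a × 8.96 g/cm³ = 15.41 g·m⁻²·a⁻¹
Ordering by g·m⁻²·a⁻¹: copper (15.4) > zinc (12)

copper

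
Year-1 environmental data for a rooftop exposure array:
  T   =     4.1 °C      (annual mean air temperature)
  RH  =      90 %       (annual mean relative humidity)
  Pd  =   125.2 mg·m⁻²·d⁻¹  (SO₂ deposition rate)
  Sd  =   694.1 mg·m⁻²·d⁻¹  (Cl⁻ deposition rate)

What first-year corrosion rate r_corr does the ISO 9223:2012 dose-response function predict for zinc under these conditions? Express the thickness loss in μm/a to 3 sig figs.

r_corr = 7.54 μm/a

zinc: T≤10 °C ⇒ hinge +0.038·(4.1−10) = -0.2242
  SO₂ term: 0.0129·125.2^0.44·exp(0.046·90-0.2242) = 5.422
  Sd branch = 0.0175·Sd^0.57·e^(0.008·RH+0.085·T) = 2.122 μm/a
  r_corr = 5.422 + 2.122 = 7.544 μm/a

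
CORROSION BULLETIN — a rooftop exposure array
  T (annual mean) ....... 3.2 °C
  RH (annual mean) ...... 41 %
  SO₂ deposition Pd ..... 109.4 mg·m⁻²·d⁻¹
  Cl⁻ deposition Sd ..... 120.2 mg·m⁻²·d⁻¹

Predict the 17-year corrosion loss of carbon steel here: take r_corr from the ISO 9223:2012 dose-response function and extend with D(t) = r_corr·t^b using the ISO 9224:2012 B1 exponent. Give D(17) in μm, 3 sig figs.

carbon steel: T≤10 °C ⇒ hinge +0.150·(3.2−10) = -1.0200
  SO₂ term: 1.77·109.4^0.52·exp(0.02·41-1.0200) = 16.65
  Sd branch = 0.102·Sd^0.62·e^(0.033·RH+0.04·T) = 8.736 μm/a
  sum: 16.65 + 8.736 → r_corr = 25.39 μm/a
Long-term exponent b (ISO 9224 Table 2, B1) = 0.523
  D(17) = 25.39 × 17^0.523 = 25.39 × 4.401 = 111.7 μm

D(17) = 112 μm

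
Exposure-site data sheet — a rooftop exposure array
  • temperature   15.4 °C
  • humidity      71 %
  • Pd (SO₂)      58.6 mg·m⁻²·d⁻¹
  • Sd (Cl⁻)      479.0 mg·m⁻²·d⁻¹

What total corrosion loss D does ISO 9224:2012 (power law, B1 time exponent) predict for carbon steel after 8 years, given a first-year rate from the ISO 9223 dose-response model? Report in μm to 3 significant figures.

carbon steel: T>10 °C ⇒ hinge -0.054·(15.4−10) = -0.2916
  sulphur-dioxide contribution → 45.43 μm/a
  chloride contribution → 90.26 μm/a
  ⇒ r_corr(carbon steel) = 135.7 μm/a
ISO 9224: D(t) = r_corr · t^b with b = 0.523 (carbon steel, B1)
  D(8) = 135.7 × 8^0.523 = 135.7 × 2.967 = 402.6 μm

D(8) = 403 μm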